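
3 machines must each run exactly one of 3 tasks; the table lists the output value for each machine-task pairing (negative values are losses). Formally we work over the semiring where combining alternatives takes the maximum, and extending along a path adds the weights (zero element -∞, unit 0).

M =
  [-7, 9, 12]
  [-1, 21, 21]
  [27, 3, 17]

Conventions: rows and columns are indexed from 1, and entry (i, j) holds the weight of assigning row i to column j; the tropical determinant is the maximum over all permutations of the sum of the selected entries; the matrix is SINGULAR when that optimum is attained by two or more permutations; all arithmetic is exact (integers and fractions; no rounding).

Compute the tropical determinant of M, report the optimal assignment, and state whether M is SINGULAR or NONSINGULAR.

σ = (1, 2, 3): (-7) + 21 + 17 = 31
σ = (1, 3, 2): (-7) + 21 + 3 = 17
σ = (2, 1, 3): 9 + (-1) + 17 = 25
σ = (2, 3, 1): 9 + 21 + 27 = 57
σ = (3, 1, 2): 12 + (-1) + 3 = 14
σ = (3, 2, 1): 12 + 21 + 27 = 60
Optimal value attained by: σ = (3, 2, 1).
Answer: det⊕(M) = 60; verdict: NONSINGULAR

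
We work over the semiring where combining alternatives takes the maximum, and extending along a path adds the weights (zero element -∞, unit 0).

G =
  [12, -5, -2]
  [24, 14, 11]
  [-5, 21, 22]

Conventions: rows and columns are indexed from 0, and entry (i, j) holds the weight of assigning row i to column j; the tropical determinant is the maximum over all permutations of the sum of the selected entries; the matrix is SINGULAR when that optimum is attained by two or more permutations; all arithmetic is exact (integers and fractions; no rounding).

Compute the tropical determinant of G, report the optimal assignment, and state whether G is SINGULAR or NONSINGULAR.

σ = (0, 1, 2): 12 + 14 + 22 = 48
σ = (0, 2, 1): 12 + 11 + 21 = 44
σ = (1, 0, 2): (-5) + 24 + 22 = 41
σ = (1, 2, 0): (-5) + 11 + (-5) = 1
σ = (2, 0, 1): (-2) + 24 + 21 = 43
σ = (2, 1, 0): (-2) + 14 + (-5) = 7
Optimal value attained by: σ = (0, 1, 2).
Answer: det⊕(G) = 48; verdict: NONSINGULAR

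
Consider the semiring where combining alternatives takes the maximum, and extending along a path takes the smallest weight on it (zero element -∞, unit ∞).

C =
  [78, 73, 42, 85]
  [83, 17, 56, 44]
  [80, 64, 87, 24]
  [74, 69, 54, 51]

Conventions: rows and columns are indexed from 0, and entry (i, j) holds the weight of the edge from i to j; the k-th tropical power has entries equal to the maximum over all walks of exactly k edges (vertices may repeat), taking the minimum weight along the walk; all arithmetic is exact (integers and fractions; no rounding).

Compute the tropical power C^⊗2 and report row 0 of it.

C^⊗2:
  [78, 73, 56, 78]
  [78, 73, 56, 83]
  [80, 73, 87, 80]
  [74, 73, 56, 74]
Answer: row 0 of C^⊗2 = [78, 73, 56, 78]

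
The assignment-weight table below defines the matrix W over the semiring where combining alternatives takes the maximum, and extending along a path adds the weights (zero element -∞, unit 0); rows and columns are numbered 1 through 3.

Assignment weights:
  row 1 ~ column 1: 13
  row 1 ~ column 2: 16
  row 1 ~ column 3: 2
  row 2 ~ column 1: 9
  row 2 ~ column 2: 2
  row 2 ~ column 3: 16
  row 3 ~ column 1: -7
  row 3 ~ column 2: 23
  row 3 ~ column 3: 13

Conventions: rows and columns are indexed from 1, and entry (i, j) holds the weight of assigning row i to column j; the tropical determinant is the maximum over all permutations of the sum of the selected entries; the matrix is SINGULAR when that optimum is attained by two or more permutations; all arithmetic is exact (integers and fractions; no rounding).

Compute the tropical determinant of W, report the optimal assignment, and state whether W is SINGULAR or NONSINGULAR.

σ = (1, 2, 3): 13 + 2 + 13 = 28
σ = (1, 3, 2): 13 + 16 + 23 = 52
σ = (2, 1, 3): 16 + 9 + 13 = 38
σ = (2, 3, 1): 16 + 16 + (-7) = 25
σ = (3, 1, 2): 2 + 9 + 23 = 34
σ = (3, 2, 1): 2 + 2 + (-7) = -3
Optimal value attained by: σ = (1, 3, 2).
Answer: det⊕(W) = 52; verdict: NONSINGULAR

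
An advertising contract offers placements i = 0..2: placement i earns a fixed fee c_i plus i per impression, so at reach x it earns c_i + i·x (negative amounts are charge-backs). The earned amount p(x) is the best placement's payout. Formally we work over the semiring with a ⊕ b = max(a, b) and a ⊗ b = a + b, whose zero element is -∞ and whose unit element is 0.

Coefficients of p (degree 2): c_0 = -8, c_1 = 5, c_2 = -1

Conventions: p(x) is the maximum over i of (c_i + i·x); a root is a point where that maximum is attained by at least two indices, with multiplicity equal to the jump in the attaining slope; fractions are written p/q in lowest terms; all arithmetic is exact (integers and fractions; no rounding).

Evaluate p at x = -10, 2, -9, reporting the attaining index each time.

p(-10) = max(-8+0·(-10)=-8, 5+1·(-10)=-5, -1+2·(-10)=-21) = -5 (attained by i=1)
p(2) = max(-8+0·2=-8, 5+1·2=7, -1+2·2=3) = 7 (attained by i=1)
p(-9) = max(-8+0·(-9)=-8, 5+1·(-9)=-4, -1+2·(-9)=-19) = -4 (attained by i=1)
Answer: p(-10) = -5; p(2) = 7; p(-9) = -4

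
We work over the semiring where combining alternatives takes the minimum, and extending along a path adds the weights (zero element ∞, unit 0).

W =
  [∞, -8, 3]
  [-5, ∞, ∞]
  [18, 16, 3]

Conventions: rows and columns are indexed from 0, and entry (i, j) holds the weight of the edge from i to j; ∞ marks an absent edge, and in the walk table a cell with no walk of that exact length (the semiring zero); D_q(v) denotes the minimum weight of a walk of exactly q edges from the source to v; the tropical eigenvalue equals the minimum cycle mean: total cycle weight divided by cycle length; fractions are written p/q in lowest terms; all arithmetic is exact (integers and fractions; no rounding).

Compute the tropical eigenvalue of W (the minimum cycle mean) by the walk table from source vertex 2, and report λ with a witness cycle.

q=0: [∞, ∞, 0]
q=1: [18, 16, 3]
q=2: [11, 10, 6]
q=3: [5, 3, 9]
Optimal cycle mean attained by: cycle 0->1->0, total (-8) + (-5), length 2.
Answer: λ = -13/2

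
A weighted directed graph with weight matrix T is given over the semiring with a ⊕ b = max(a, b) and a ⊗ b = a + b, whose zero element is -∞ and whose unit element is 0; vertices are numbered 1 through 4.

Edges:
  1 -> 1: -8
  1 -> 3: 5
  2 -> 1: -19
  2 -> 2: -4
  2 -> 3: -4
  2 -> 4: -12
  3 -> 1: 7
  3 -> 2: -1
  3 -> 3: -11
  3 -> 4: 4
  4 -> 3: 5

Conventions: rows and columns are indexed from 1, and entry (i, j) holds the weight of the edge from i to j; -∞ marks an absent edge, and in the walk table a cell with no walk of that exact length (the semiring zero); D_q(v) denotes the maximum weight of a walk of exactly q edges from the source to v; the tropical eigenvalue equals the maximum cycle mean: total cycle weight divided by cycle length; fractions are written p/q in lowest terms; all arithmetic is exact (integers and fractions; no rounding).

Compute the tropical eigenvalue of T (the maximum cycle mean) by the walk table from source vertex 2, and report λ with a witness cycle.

q=0: [-∞, 0, -∞, -∞]
q=1: [-19, -4, -4, -12]
q=2: [3, -5, -7, 0]
q=3: [0, -8, 8, -3]
q=4: [15, 7, 5, 12]
Optimal cycle mean attained by: cycle 1->3->1, total 5 + 7, length 2.
Answer: λ = 6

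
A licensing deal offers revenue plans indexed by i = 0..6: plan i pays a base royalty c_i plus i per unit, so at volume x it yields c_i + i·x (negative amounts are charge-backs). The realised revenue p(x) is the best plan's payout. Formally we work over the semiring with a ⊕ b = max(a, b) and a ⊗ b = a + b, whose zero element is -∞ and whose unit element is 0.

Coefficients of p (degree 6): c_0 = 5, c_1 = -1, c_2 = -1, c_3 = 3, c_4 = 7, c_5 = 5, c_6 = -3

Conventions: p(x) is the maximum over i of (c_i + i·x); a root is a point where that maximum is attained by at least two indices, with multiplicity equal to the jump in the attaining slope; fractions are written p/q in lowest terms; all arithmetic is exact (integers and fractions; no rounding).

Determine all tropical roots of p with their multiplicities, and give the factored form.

hull edge (i=0, c=5) to (i=4, c=7): slope 1/2, span 4
hull edge (i=4, c=7) to (i=5, c=5): slope -2, span 1
hull edge (i=5, c=5) to (i=6, c=-3): slope -8, span 1
Factored form: p(x) = -3 ⊗ (x ⊕ (-1/2)) ⊗ (x ⊕ (-1/2)) ⊗ (x ⊕ (-1/2)) ⊗ (x ⊕ (-1/2)) ⊗ (x ⊕ 2) ⊗ (x ⊕ 8)
Answer: roots = -1/2 (mult 4), 2 (mult 1), 8 (mult 1)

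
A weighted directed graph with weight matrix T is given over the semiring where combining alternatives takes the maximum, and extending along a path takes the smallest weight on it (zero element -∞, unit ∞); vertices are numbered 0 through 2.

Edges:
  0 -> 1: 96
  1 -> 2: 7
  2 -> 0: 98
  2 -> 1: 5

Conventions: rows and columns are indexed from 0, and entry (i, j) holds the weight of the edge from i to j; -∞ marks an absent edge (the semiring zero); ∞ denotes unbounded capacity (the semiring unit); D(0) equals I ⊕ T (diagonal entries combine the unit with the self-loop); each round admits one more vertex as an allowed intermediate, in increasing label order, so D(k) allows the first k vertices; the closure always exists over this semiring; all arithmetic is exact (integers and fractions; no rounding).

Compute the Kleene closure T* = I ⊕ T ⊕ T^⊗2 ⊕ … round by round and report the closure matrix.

D(0):
  [∞, 96, -∞]
  [-∞, ∞, 7]
  [98, 5, ∞]
D(1):
  [∞, 96, -∞]
  [-∞, ∞, 7]
  [98, 96, ∞]
D(2):
  [∞, 96, 7]
  [-∞, ∞, 7]
  [98, 96, ∞]
D(3):
  [∞, 96, 7]
  [7, ∞, 7]
  [98, 96, ∞]
Answer: T* = [[∞, 96, 7], [7, ∞, 7], [98, 96, ∞]]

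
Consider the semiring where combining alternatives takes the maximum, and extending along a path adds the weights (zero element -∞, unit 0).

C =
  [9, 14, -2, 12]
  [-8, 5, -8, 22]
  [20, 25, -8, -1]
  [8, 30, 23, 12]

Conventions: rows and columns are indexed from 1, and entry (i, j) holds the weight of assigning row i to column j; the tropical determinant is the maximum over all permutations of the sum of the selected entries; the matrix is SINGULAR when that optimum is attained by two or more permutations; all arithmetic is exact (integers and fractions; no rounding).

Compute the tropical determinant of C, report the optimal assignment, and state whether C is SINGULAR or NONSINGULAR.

σ = (1, 2, 3, 4): 9 + 5 + (-8) + 12 = 18
σ = (1, 2, 4, 3): 9 + 5 + (-1) + 23 = 36
σ = (1, 3, 2, 4): 9 + (-8) + 25 + 12 = 38
σ = (1, 3, 4, 2): 9 + (-8) + (-1) + 30 = 30
σ = (1, 4, 2, 3): 9 + 22 + 25 + 23 = 79
σ = (1, 4, 3, 2): 9 + 22 + (-8) + 30 = 53
σ = (2, 1, 3, 4): 14 + (-8) + (-8) + 12 = 10
σ = (2, 1, 4, 3): 14 + (-8) + (-1) + 23 = 28
σ = (2, 3, 1, 4): 14 + (-8) + 20 + 12 = 38
σ = (2, 3, 4, 1): 14 + (-8) + (-1) + 8 = 13
σ = (2, 4, 1, 3): 14 + 22 + 20 + 23 = 79
σ = (2, 4, 3, 1): 14 + 22 + (-8) + 8 = 36
σ = (3, 1, 2, 4): (-2) + (-8) + 25 + 12 = 27
σ = (3, 1, 4, 2): (-2) + (-8) + (-1) + 30 = 19
σ = (3, 2, 1, 4): (-2) + 5 + 20 + 12 = 35
σ = (3, 2, 4, 1): (-2) + 5 + (-1) + 8 = 10
σ = (3, 4, 1, 2): (-2) + 22 + 20 + 30 = 70
σ = (3, 4, 2, 1): (-2) + 22 + 25 + 8 = 53
σ = (4, 1, 2, 3): 12 + (-8) + 25 + 23 = 52
σ = (4, 1, 3, 2): 12 + (-8) + (-8) + 30 = 26
σ = (4, 2, 1, 3): 12 + 5 + 20 + 23 = 60
σ = (4, 2, 3, 1): 12 + 5 + (-8) + 8 = 17
σ = (4, 3, 1, 2): 12 + (-8) + 20 + 30 = 54
σ = (4, 3, 2, 1): 12 + (-8) + 25 + 8 = 37
Optimal value attained by: σ = (1, 4, 2, 3).
Answer: det⊕(C) = 79; verdict: SINGULAR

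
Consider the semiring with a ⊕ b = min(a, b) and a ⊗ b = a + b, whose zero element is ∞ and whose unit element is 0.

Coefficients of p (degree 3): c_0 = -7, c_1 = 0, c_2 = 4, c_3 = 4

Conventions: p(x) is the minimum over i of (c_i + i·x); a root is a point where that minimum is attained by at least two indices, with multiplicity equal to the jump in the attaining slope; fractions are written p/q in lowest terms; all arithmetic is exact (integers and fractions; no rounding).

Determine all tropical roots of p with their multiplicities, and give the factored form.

hull edge (i=0, c=-7) to (i=3, c=4): slope 11/3, span 3
Factored form: p(x) = 4 ⊗ (x ⊕ (-11/3)) ⊗ (x ⊕ (-11/3)) ⊗ (x ⊕ (-11/3))
Answer: roots = -11/3 (mult 3)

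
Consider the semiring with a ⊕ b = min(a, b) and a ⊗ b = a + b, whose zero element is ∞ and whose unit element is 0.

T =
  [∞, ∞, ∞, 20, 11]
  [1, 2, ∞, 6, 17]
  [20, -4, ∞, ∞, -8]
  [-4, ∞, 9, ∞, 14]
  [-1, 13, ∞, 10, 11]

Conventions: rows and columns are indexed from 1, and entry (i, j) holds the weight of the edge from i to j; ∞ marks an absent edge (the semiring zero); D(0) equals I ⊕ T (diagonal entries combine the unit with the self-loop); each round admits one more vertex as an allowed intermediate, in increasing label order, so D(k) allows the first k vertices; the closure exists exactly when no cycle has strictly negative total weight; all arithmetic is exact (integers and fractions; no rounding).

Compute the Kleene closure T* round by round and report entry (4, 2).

D(0):
  [0, ∞, ∞, 20, 11]
  [1, 0, ∞, 6, 17]
  [20, -4, 0, ∞, -8]
  [-4, ∞, 9, 0, 14]
  [-1, 13, ∞, 10, 0]
D(1):
  [0, ∞, ∞, 20, 11]
  [1, 0, ∞, 6, 12]
  [20, -4, 0, 40, -8]
  [-4, ∞, 9, 0, 7]
  [-1, 13, ∞, 10, 0]
D(2):
  [0, ∞, ∞, 20, 11]
  [1, 0, ∞, 6, 12]
  [-3, -4, 0, 2, -8]
  [-4, ∞, 9, 0, 7]
  [-1, 13, ∞, 10, 0]
D(3):
  [0, ∞, ∞, 20, 11]
  [1, 0, ∞, 6, 12]
  [-3, -4, 0, 2, -8]
  [-4, 5, 9, 0, 1]
  [-1, 13, ∞, 10, 0]
D(4):
  [0, 25, 29, 20, 11]
  [1, 0, 15, 6, 7]
  [-3, -4, 0, 2, -8]
  [-4, 5, 9, 0, 1]
  [-1, 13, 19, 10, 0]
D(5):
  [0, 24, 29, 20, 11]
  [1, 0, 15, 6, 7]
  [-9, -4, 0, 2, -8]
  [-4, 5, 9, 0, 1]
  [-1, 13, 19, 10, 0]
Answer: T*[4][2] = 5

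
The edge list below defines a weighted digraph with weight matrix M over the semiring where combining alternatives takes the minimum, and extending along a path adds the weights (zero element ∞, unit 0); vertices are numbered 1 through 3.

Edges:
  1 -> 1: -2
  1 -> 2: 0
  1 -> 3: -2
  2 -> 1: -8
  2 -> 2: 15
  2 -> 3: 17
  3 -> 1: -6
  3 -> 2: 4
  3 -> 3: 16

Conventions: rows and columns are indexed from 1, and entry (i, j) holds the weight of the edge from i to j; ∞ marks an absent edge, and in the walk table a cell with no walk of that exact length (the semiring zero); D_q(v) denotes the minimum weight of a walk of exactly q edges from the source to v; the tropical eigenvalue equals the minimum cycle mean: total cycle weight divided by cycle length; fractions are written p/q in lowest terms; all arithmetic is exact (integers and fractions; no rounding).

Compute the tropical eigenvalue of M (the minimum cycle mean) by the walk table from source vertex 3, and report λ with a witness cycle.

q=0: [∞, ∞, 0]
q=1: [-6, 4, 16]
q=2: [-8, -6, -8]
q=3: [-14, -8, -10]
Optimal cycle mean attained by: cycle 1->2->1, total 0 + (-8), length 2.
Answer: λ = -4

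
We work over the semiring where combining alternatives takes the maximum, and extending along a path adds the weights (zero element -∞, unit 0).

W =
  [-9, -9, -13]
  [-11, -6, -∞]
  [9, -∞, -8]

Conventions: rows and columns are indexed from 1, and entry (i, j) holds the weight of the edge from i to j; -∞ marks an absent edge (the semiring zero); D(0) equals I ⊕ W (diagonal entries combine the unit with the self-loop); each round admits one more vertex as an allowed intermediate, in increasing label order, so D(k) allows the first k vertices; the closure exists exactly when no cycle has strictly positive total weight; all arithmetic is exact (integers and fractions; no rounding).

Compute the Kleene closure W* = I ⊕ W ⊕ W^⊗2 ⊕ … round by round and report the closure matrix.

D(0):
  [0, -9, -13]
  [-11, 0, -∞]
  [9, -∞, 0]
D(1):
  [0, -9, -13]
  [-11, 0, -24]
  [9, 0, 0]
D(2):
  [0, -9, -13]
  [-11, 0, -24]
  [9, 0, 0]
D(3):
  [0, -9, -13]
  [-11, 0, -24]
  [9, 0, 0]
Answer: W* = [[0, -9, -13], [-11, 0, -24], [9, 0, 0]]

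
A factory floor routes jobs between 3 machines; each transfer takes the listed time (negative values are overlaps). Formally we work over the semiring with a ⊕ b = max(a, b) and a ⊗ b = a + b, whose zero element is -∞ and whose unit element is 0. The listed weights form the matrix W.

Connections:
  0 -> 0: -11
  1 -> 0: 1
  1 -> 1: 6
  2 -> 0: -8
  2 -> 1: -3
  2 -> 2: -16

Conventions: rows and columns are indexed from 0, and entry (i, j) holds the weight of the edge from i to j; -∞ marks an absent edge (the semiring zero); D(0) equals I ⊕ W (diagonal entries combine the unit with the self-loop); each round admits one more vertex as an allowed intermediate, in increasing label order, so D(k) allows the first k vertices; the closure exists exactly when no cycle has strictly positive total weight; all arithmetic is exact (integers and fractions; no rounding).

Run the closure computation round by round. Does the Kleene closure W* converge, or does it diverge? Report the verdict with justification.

Detection: at round 0, diagonal entry (1, 1) turns strictly positive.
Key observation: the cycle 1->1 has total weight 6, which is strictly positive.
Answer: DIVERGES — positive cycle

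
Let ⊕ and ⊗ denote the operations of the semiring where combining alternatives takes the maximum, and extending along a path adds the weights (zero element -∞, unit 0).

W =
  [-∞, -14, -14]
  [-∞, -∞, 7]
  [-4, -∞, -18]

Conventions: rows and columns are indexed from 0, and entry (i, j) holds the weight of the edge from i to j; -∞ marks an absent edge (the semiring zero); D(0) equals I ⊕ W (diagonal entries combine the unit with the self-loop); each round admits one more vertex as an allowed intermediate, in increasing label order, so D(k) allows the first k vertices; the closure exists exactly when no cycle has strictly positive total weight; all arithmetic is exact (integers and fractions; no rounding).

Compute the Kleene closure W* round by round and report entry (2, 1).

D(0):
  [0, -14, -14]
  [-∞, 0, 7]
  [-4, -∞, 0]
D(1):
  [0, -14, -14]
  [-∞, 0, 7]
  [-4, -18, 0]
D(2):
  [0, -14, -7]
  [-∞, 0, 7]
  [-4, -18, 0]
D(3):
  [0, -14, -7]
  [3, 0, 7]
  [-4, -18, 0]
Answer: W*[2][1] = -18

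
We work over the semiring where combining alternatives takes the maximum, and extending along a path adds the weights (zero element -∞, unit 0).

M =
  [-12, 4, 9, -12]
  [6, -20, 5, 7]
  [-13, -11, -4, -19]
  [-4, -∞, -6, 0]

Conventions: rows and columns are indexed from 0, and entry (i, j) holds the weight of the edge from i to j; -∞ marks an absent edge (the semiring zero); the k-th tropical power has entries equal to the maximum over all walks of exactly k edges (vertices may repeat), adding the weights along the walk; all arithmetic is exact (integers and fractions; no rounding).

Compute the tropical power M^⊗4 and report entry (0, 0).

M^⊗2:
  [10, -2, 9, 11]
  [3, 10, 15, 7]
  [-5, -9, -4, -4]
  [-4, 0, 5, 0]
M^⊗3:
  [7, 14, 19, 11]
  [16, 7, 15, 17]
  [-3, -1, 4, -2]
  [6, 0, 5, 7]
M^⊗4:
  [20, 11, 19, 21]
  [13, 20, 25, 17]
  [5, 1, 6, 6]
  [6, 10, 15, 7]
Key observation: the optimum is the walk 0->1->0->1->0, with weight 4 + 6 + 4 + 6 = 20.
Optimal value attained by: walk 0->1->0->1->0.
Answer: (M^⊗4)[0][0] = 20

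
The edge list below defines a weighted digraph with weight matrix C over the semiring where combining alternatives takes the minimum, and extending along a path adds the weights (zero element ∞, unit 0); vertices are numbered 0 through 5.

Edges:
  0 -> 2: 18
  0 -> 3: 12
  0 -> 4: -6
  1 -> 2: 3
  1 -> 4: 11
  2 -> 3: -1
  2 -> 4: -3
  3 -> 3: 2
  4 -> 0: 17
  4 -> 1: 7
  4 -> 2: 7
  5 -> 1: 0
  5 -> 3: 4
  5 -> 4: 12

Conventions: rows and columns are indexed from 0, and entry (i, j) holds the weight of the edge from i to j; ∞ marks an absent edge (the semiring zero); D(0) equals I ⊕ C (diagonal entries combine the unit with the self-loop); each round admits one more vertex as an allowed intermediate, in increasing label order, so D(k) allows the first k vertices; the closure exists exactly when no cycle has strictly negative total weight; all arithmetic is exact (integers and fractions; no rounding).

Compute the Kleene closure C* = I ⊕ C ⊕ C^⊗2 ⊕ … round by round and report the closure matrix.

D(0):
  [0, ∞, 18, 12, -6, ∞]
  [∞, 0, 3, ∞, 11, ∞]
  [∞, ∞, 0, -1, -3, ∞]
  [∞, ∞, ∞, 0, ∞, ∞]
  [17, 7, 7, ∞, 0, ∞]
  [∞, 0, ∞, 4, 12, 0]
D(1):
  [0, ∞, 18, 12, -6, ∞]
  [∞, 0, 3, ∞, 11, ∞]
  [∞, ∞, 0, -1, -3, ∞]
  [∞, ∞, ∞, 0, ∞, ∞]
  [17, 7, 7, 29, 0, ∞]
  [∞, 0, ∞, 4, 12, 0]
D(2):
  [0, ∞, 18, 12, -6, ∞]
  [∞, 0, 3, ∞, 11, ∞]
  [∞, ∞, 0, -1, -3, ∞]
  [∞, ∞, ∞, 0, ∞, ∞]
  [17, 7, 7, 29, 0, ∞]
  [∞, 0, 3, 4, 11, 0]
D(3):
  [0, ∞, 18, 12, -6, ∞]
  [∞, 0, 3, 2, 0, ∞]
  [∞, ∞, 0, -1, -3, ∞]
  [∞, ∞, ∞, 0, ∞, ∞]
  [17, 7, 7, 6, 0, ∞]
  [∞, 0, 3, 2, 0, 0]
D(4):
  [0, ∞, 18, 12, -6, ∞]
  [∞, 0, 3, 2, 0, ∞]
  [∞, ∞, 0, -1, -3, ∞]
  [∞, ∞, ∞, 0, ∞, ∞]
  [17, 7, 7, 6, 0, ∞]
  [∞, 0, 3, 2, 0, 0]
D(5):
  [0, 1, 1, 0, -6, ∞]
  [17, 0, 3, 2, 0, ∞]
  [14, 4, 0, -1, -3, ∞]
  [∞, ∞, ∞, 0, ∞, ∞]
  [17, 7, 7, 6, 0, ∞]
  [17, 0, 3, 2, 0, 0]
D(6):
  [0, 1, 1, 0, -6, ∞]
  [17, 0, 3, 2, 0, ∞]
  [14, 4, 0, -1, -3, ∞]
  [∞, ∞, ∞, 0, ∞, ∞]
  [17, 7, 7, 6, 0, ∞]
  [17, 0, 3, 2, 0, 0]
Answer: C* = [[0, 1, 1, 0, -6, ∞], [17, 0, 3, 2, 0, ∞], [14, 4, 0, -1, -3, ∞], [∞, ∞, ∞, 0, ∞, ∞], [17, 7, 7, 6, 0, ∞], [17, 0, 3, 2, 0, 0]]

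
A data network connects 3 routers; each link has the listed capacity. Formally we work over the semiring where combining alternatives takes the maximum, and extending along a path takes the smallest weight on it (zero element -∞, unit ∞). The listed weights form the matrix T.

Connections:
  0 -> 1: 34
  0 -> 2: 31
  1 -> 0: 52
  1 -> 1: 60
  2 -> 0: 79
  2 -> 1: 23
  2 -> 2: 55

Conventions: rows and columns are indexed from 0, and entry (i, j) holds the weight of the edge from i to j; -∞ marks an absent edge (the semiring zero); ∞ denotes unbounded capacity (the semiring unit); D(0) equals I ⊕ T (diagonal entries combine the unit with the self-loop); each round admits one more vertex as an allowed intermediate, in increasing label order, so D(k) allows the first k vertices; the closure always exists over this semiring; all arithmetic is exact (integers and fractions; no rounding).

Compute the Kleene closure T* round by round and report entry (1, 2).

D(0):
  [∞, 34, 31]
  [52, ∞, -∞]
  [79, 23, ∞]
D(1):
  [∞, 34, 31]
  [52, ∞, 31]
  [79, 34, ∞]
D(2):
  [∞, 34, 31]
  [52, ∞, 31]
  [79, 34, ∞]
D(3):
  [∞, 34, 31]
  [52, ∞, 31]
  [79, 34, ∞]
Answer: T*[1][2] = 31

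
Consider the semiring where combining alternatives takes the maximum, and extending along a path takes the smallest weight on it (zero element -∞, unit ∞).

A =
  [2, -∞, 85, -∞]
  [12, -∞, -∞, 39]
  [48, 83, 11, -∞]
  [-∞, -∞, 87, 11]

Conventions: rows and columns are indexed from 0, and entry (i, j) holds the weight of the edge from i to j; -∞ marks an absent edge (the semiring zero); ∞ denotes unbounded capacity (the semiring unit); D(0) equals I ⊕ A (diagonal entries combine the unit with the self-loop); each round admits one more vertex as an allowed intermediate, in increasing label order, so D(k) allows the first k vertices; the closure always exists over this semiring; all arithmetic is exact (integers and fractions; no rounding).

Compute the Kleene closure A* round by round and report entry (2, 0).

D(0):
  [∞, -∞, 85, -∞]
  [12, ∞, -∞, 39]
  [48, 83, ∞, -∞]
  [-∞, -∞, 87, ∞]
D(1):
  [∞, -∞, 85, -∞]
  [12, ∞, 12, 39]
  [48, 83, ∞, -∞]
  [-∞, -∞, 87, ∞]
D(2):
  [∞, -∞, 85, -∞]
  [12, ∞, 12, 39]
  [48, 83, ∞, 39]
  [-∞, -∞, 87, ∞]
D(3):
  [∞, 83, 85, 39]
  [12, ∞, 12, 39]
  [48, 83, ∞, 39]
  [48, 83, 87, ∞]
D(4):
  [∞, 83, 85, 39]
  [39, ∞, 39, 39]
  [48, 83, ∞, 39]
  [48, 83, 87, ∞]
Answer: A*[2][0] = 48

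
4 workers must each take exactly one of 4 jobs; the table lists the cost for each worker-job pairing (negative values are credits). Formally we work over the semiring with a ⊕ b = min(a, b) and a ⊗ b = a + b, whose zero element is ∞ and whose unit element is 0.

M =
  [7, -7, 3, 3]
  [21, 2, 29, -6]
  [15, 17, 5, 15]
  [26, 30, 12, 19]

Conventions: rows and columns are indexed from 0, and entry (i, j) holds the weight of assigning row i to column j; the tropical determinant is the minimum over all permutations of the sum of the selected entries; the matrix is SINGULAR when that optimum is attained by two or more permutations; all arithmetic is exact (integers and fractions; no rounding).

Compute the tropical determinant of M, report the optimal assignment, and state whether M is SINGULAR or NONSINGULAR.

σ = (0, 1, 2, 3): 7 + 2 + 5 + 19 = 33
σ = (0, 1, 3, 2): 7 + 2 + 15 + 12 = 36
σ = (0, 2, 1, 3): 7 + 29 + 17 + 19 = 72
σ = (0, 2, 3, 1): 7 + 29 + 15 + 30 = 81
σ = (0, 3, 1, 2): 7 + (-6) + 17 + 12 = 30
σ = (0, 3, 2, 1): 7 + (-6) + 5 + 30 = 36
σ = (1, 0, 2, 3): (-7) + 21 + 5 + 19 = 38
σ = (1, 0, 3, 2): (-7) + 21 + 15 + 12 = 41
σ = (1, 2, 0, 3): (-7) + 29 + 15 + 19 = 56
σ = (1, 2, 3, 0): (-7) + 29 + 15 + 26 = 63
σ = (1, 3, 0, 2): (-7) + (-6) + 15 + 12 = 14
σ = (1, 3, 2, 0): (-7) + (-6) + 5 + 26 = 18
σ = (2, 0, 1, 3): 3 + 21 + 17 + 19 = 60
σ = (2, 0, 3, 1): 3 + 21 + 15 + 30 = 69
σ = (2, 1, 0, 3): 3 + 2 + 15 + 19 = 39
σ = (2, 1, 3, 0): 3 + 2 + 15 + 26 = 46
σ = (2, 3, 0, 1): 3 + (-6) + 15 + 30 = 42
σ = (2, 3, 1, 0): 3 + (-6) + 17 + 26 = 40
σ = (3, 0, 1, 2): 3 + 21 + 17 + 12 = 53
σ = (3, 0, 2, 1): 3 + 21 + 5 + 30 = 59
σ = (3, 1, 0, 2): 3 + 2 + 15 + 12 = 32
σ = (3, 1, 2, 0): 3 + 2 + 5 + 26 = 36
σ = (3, 2, 0, 1): 3 + 29 + 15 + 30 = 77
σ = (3, 2, 1, 0): 3 + 29 + 17 + 26 = 75
Optimal value attained by: σ = (1, 3, 0, 2).
Answer: det⊕(M) = 14; verdict: NONSINGULAR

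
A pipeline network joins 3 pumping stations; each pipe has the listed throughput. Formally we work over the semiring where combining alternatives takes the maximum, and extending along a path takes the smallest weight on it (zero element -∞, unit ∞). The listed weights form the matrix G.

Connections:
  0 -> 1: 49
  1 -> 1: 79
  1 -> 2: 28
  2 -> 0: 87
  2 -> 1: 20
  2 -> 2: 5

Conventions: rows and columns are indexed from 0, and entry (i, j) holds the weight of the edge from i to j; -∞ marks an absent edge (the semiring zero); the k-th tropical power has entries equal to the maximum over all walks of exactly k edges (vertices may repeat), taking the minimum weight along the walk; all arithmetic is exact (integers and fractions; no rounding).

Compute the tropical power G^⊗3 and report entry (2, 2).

G^⊗2:
  [-∞, 49, 28]
  [28, 79, 28]
  [5, 49, 20]
G^⊗3:
  [28, 49, 28]
  [28, 79, 28]
  [20, 49, 28]
Key observation: the optimum is the walk 2->0->1->2, with weight 87 min 49 min 28 = 28.
Optimal value attained by: walk 2->0->1->2.
Answer: (G^⊗3)[2][2] = 28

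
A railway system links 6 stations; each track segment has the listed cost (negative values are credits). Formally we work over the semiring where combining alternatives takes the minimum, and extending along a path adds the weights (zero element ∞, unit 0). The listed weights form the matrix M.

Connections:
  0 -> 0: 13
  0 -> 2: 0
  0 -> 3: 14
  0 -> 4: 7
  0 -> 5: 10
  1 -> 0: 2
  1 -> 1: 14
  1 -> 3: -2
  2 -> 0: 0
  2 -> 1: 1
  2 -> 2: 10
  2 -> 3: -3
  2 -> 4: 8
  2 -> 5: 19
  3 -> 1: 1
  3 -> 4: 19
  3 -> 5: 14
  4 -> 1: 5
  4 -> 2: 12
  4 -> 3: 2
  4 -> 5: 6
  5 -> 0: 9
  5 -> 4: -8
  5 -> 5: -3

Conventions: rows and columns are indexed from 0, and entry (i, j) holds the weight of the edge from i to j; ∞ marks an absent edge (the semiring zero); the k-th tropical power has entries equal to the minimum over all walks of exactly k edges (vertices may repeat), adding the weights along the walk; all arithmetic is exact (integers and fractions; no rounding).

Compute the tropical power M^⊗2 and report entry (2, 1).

M^⊗2:
  [0, 1, 10, -3, 2, 7]
  [15, -1, 2, 12, 9, 12]
  [3, -2, 0, -1, 7, 10]
  [3, 15, 31, -1, 6, 11]
  [7, 3, 22, 3, -2, 3]
  [6, -3, 4, -6, -11, -6]
Key observation: the optimum is the walk 2->3->1, with weight (-3) + 1 = -2.
Optimal value attained by: walk 2->3->1.
Answer: (M^⊗2)[2][1] = -2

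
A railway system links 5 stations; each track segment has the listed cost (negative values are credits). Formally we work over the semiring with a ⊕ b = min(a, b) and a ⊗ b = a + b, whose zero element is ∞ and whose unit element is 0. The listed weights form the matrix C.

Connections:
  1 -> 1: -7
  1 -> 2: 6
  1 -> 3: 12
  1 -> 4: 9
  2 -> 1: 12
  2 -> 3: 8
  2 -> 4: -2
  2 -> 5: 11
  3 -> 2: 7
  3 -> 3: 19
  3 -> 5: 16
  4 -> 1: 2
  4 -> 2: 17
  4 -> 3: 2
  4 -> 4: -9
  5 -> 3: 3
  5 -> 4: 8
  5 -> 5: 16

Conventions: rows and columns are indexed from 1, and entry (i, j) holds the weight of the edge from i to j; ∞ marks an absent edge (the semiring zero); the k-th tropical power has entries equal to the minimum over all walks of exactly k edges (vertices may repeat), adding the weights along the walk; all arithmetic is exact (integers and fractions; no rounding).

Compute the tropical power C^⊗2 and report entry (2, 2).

C^⊗2:
  [-14, -1, 5, 0, 17]
  [0, 15, 0, -11, 24]
  [19, 26, 15, 5, 18]
  [-7, 8, -7, -18, 18]
  [10, 10, 10, -1, 19]
Key observation: the optimum is the walk 2->3->2, with weight 8 + 7 = 15.
Optimal value attained by: walk 2->3->2.
Answer: (C^⊗2)[2][2] = 15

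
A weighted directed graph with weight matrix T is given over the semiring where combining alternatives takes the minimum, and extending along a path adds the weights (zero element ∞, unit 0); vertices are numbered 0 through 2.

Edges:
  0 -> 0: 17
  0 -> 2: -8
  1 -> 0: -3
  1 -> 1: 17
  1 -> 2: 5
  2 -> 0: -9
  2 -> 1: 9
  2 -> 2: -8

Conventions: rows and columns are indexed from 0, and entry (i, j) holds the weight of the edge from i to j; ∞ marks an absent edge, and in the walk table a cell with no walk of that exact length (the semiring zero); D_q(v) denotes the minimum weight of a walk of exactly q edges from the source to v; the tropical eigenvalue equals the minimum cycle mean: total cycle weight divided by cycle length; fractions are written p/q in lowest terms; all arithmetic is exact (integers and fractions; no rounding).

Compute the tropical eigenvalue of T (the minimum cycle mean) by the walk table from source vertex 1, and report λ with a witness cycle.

q=0: [∞, 0, ∞]
q=1: [-3, 17, 5]
q=2: [-4, 14, -11]
q=3: [-20, -2, -19]
Optimal cycle mean attained by: cycle 0->2->0, total (-8) + (-9), length 2.
Answer: λ = -17/2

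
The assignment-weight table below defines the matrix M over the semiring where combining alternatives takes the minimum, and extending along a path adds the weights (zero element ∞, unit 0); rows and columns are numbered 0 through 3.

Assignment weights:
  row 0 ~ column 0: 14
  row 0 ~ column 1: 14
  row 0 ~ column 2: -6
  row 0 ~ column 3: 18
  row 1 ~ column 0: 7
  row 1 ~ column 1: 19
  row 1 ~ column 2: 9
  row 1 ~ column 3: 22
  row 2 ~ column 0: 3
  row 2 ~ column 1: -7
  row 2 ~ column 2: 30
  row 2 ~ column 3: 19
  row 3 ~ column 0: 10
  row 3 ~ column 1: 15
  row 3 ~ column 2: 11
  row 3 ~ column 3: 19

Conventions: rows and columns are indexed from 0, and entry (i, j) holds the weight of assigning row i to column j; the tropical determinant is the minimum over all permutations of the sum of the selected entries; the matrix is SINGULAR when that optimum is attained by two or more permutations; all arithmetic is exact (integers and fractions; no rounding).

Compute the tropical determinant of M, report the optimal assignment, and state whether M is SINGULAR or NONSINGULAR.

σ = (0, 1, 2, 3): 14 + 19 + 30 + 19 = 82
σ = (0, 1, 3, 2): 14 + 19 + 19 + 11 = 63
σ = (0, 2, 1, 3): 14 + 9 + (-7) + 19 = 35
σ = (0, 2, 3, 1): 14 + 9 + 19 + 15 = 57
σ = (0, 3, 1, 2): 14 + 22 + (-7) + 11 = 40
σ = (0, 3, 2, 1): 14 + 22 + 30 + 15 = 81
σ = (1, 0, 2, 3): 14 + 7 + 30 + 19 = 70
σ = (1, 0, 3, 2): 14 + 7 + 19 + 11 = 51
σ = (1, 2, 0, 3): 14 + 9 + 3 + 19 = 45
σ = (1, 2, 3, 0): 14 + 9 + 19 + 10 = 52
σ = (1, 3, 0, 2): 14 + 22 + 3 + 11 = 50
σ = (1, 3, 2, 0): 14 + 22 + 30 + 10 = 76
σ = (2, 0, 1, 3): (-6) + 7 + (-7) + 19 = 13
σ = (2, 0, 3, 1): (-6) + 7 + 19 + 15 = 35
σ = (2, 1, 0, 3): (-6) + 19 + 3 + 19 = 35
σ = (2, 1, 3, 0): (-6) + 19 + 19 + 10 = 42
σ = (2, 3, 0, 1): (-6) + 22 + 3 + 15 = 34
σ = (2, 3, 1, 0): (-6) + 22 + (-7) + 10 = 19
σ = (3, 0, 1, 2): 18 + 7 + (-7) + 11 = 29
σ = (3, 0, 2, 1): 18 + 7 + 30 + 15 = 70
σ = (3, 1, 0, 2): 18 + 19 + 3 + 11 = 51
σ = (3, 1, 2, 0): 18 + 19 + 30 + 10 = 77
σ = (3, 2, 0, 1): 18 + 9 + 3 + 15 = 45
σ = (3, 2, 1, 0): 18 + 9 + (-7) + 10 = 30
Optimal value attained by: σ = (2, 0, 1, 3).
Answer: det⊕(M) = 13; verdict: NONSINGULAR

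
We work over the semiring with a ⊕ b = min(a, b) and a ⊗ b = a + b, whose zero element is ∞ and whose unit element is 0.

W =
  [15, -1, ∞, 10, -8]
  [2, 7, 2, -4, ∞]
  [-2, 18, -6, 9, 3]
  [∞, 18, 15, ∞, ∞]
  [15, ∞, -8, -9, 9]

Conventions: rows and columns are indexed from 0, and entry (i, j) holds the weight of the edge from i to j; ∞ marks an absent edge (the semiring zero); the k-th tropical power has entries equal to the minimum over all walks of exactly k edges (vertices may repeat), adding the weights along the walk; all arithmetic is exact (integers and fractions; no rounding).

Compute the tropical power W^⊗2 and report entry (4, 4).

W^⊗2:
  [1, 6, -16, -17, 1]
  [0, 1, -4, 3, -6]
  [-8, -3, -12, -6, -10]
  [13, 25, 9, 14, 18]
  [-10, 9, -14, 0, -5]
Key observation: the optimum is the walk 4->2->4, with weight (-8) + 3 = -5.
Optimal value attained by: walk 4->2->4.
Answer: (W^⊗2)[4][4] = -5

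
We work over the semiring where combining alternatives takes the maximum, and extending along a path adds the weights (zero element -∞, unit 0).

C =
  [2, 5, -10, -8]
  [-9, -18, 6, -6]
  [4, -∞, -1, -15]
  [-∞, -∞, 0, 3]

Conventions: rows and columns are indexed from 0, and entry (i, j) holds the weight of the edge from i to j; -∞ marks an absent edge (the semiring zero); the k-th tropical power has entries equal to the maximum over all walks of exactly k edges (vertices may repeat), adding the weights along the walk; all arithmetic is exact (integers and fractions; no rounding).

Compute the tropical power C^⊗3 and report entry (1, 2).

C^⊗2:
  [4, 7, 11, -1]
  [10, -4, 5, -3]
  [6, 9, -2, -4]
  [4, -∞, 3, 6]
C^⊗3:
  [15, 9, 13, 2]
  [12, 15, 4, 2]
  [8, 11, 15, 3]
  [7, 9, 6, 9]
Key observation: the optimum is the walk 1->2->2->2, with weight 6 + (-1) + (-1) = 4.
Optimal value attained by: walk 1->2->2->2.
Answer: (C^⊗3)[1][2] = 4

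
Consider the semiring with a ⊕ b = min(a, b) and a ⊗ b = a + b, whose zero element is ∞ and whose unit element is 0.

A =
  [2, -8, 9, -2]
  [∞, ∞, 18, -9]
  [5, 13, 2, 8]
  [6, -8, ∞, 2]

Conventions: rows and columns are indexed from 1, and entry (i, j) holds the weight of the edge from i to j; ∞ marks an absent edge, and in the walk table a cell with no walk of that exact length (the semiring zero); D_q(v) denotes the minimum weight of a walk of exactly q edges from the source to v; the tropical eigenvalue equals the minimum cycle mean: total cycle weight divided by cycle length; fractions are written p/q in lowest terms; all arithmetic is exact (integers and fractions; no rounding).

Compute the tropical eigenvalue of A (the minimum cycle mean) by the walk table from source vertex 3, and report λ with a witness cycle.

q=0: [∞, ∞, 0, ∞]
q=1: [5, 13, 2, 8]
q=2: [7, -3, 4, 3]
q=3: [9, -5, 6, -12]
q=4: [-6, -20, 8, -14]
Optimal cycle mean attained by: cycle 2->4->2, total (-9) + (-8), length 2.
Answer: λ = -17/2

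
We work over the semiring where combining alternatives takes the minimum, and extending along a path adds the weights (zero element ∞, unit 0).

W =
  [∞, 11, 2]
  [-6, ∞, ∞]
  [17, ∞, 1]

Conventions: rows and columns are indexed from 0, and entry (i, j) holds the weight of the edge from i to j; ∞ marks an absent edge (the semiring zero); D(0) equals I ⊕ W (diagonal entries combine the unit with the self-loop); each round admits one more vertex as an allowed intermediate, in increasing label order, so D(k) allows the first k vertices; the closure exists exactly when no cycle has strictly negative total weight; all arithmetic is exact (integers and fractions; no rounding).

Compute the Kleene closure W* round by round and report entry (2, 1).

D(0):
  [0, 11, 2]
  [-6, 0, ∞]
  [17, ∞, 0]
D(1):
  [0, 11, 2]
  [-6, 0, -4]
  [17, 28, 0]
D(2):
  [0, 11, 2]
  [-6, 0, -4]
  [17, 28, 0]
D(3):
  [0, 11, 2]
  [-6, 0, -4]
  [17, 28, 0]
Answer: W*[2][1] = 28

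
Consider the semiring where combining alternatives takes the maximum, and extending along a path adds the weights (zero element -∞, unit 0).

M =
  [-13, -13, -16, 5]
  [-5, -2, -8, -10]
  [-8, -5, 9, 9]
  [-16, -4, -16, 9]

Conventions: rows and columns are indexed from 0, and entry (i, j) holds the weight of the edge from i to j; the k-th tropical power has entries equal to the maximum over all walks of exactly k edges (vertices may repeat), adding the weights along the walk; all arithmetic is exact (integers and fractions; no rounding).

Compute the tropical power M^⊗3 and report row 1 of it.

M^⊗2:
  [-11, 1, -7, 14]
  [-7, -4, 1, 1]
  [1, 5, 18, 18]
  [-7, 5, -7, 18]
M^⊗3:
  [-2, 10, 2, 23]
  [-7, -3, 10, 10]
  [10, 14, 27, 27]
  [2, 14, 2, 27]
Answer: row 1 of M^⊗3 = [-7, -3, 10, 10]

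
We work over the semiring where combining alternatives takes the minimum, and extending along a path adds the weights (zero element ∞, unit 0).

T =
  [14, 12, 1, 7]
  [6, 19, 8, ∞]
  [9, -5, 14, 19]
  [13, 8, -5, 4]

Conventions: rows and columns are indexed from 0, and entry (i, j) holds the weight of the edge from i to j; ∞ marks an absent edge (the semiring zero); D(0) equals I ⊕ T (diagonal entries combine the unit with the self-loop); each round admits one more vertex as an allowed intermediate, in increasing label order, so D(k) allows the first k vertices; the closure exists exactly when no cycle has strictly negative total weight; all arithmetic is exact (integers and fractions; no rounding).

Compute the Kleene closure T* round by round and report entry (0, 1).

D(0):
  [0, 12, 1, 7]
  [6, 0, 8, ∞]
  [9, -5, 0, 19]
  [13, 8, -5, 0]
D(1):
  [0, 12, 1, 7]
  [6, 0, 7, 13]
  [9, -5, 0, 16]
  [13, 8, -5, 0]
D(2):
  [0, 12, 1, 7]
  [6, 0, 7, 13]
  [1, -5, 0, 8]
  [13, 8, -5, 0]
D(3):
  [0, -4, 1, 7]
  [6, 0, 7, 13]
  [1, -5, 0, 8]
  [-4, -10, -5, 0]
D(4):
  [0, -4, 1, 7]
  [6, 0, 7, 13]
  [1, -5, 0, 8]
  [-4, -10, -5, 0]
Answer: T*[0][1] = -4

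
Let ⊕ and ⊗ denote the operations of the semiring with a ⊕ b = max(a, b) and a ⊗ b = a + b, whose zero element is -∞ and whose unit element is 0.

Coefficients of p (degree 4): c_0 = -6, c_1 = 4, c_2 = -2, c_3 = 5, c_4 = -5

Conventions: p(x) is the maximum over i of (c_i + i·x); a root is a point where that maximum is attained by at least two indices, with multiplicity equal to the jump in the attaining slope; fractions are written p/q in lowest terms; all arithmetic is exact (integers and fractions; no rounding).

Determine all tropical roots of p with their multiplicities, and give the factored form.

hull edge (i=0, c=-6) to (i=1, c=4): slope 10, span 1
hull edge (i=1, c=4) to (i=3, c=5): slope 1/2, span 2
hull edge (i=3, c=5) to (i=4, c=-5): slope -10, span 1
Factored form: p(x) = -5 ⊗ (x ⊕ (-10)) ⊗ (x ⊕ (-1/2)) ⊗ (x ⊕ (-1/2)) ⊗ (x ⊕ 10)
Answer: roots = -10 (mult 1), -1/2 (mult 2), 10 (mult 1)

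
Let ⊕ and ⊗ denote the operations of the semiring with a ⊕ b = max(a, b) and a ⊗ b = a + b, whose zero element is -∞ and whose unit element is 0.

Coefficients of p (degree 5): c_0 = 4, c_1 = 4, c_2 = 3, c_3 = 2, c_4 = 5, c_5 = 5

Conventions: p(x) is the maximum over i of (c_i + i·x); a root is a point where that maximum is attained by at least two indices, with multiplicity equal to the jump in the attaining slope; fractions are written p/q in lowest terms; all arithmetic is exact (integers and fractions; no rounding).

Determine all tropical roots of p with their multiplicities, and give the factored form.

hull edge (i=0, c=4) to (i=4, c=5): slope 1/4, span 4
hull edge (i=4, c=5) to (i=5, c=5): slope 0, span 1
Factored form: p(x) = 5 ⊗ (x ⊕ (-1/4)) ⊗ (x ⊕ (-1/4)) ⊗ (x ⊕ (-1/4)) ⊗ (x ⊕ (-1/4)) ⊗ (x ⊕ 0)
Answer: roots = -1/4 (mult 4), 0 (mult 1)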